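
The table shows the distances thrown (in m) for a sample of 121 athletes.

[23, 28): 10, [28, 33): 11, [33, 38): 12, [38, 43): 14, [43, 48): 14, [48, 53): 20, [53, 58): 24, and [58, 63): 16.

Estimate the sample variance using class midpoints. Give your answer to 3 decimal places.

Midpoints: 25.5, 30.5, 35.5, 40.5, 45.5, 50.5, 55.5, 60.5
n = 121, Σfm = 5530.5, mean = 45.7066
Σfm² = 267300.25
Σf(m − x̄)² = Σfm² − (Σfm)²/n = 267300.25 − 5530.5²/121 = 14519.8347
Sample variance = 14519.8347 / 120 = 120.9986

120.999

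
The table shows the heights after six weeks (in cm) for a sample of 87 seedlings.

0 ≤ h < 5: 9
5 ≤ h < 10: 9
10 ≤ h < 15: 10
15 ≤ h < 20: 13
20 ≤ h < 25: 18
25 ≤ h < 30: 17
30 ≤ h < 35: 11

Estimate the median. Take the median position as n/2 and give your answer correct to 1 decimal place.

Cumulative frequencies: 9, 18, 28, 41, 59, 76, 87
n = 87; position = n/2 = 43.5.
This falls in the class 20 ≤ h < 25: L = 20, F = 41, f = 18, h = 5.
Median ≈ 20 + ((43.5 − 41) / 18) × 5 = 20.6944

20.7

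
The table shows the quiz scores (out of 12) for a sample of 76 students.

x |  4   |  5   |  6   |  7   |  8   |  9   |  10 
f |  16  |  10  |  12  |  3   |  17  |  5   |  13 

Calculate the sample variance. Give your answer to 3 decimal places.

4.632

Values: 4, 5, 6, 7, 8, 9, 10
n = 76, Σfx = 518, mean = 6.8158
Σfx² = 3878
Σf(x − x̄)² = Σfx² − (Σfx)²/n = 3878 − 518²/76 = 347.4211
Sample variance = 347.4211 / 75 = 4.6323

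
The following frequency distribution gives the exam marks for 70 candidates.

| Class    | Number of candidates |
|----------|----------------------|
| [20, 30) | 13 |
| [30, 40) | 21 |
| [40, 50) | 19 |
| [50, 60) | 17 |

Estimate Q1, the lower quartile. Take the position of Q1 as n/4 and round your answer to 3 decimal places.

32.143

Cumulative frequencies: 13, 34, 53, 70
n = 70; position = n/4 = 17.5.
This falls in the class [30, 40): L = 30, F = 13, f = 21, h = 10.
Lower quartile ≈ 30 + ((17.5 − 13) / 21) × 10 = 32.1429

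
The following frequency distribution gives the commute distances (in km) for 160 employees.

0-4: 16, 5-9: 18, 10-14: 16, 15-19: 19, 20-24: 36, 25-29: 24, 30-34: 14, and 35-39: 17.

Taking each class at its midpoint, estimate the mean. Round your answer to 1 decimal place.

19.9

Midpoints: 2, 7, 12, 17, 22, 27, 32, 37
Σfm = 16×2 + 18×7 + 16×12 + 19×17 + 36×22 + 24×27 + 14×32 + 17×37 = 3190
n = Σf = 160
Mean = 3190 / 160 = 19.9375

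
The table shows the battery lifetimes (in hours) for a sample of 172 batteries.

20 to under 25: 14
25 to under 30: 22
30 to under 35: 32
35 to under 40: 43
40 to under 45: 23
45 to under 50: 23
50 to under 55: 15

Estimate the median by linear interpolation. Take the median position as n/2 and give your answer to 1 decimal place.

37.1

Cumulative frequencies: 14, 36, 68, 111, 134, 157, 172
n = 172; position = n/2 = 86.
This falls in the class 35 to under 40: L = 35, F = 68, f = 43, h = 5.
Median ≈ 35 + ((86 − 68) / 43) × 5 = 37.0930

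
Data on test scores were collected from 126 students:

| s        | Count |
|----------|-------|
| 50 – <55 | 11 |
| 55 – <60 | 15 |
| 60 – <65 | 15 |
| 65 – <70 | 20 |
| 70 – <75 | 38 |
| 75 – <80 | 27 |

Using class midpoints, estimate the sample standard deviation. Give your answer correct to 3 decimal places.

7.981

Midpoints: 52.5, 57.5, 62.5, 67.5, 72.5, 77.5
n = 126, Σfm = 8575, mean = 68.0556
Σfm² = 591537.5
Σf(m − x̄)² = Σfm² − (Σfm)²/n = 591537.5 − 8575²/126 = 7961.1111
Sample variance = 7961.1111 / 125 = 63.6889
Standard deviation = √63.6889 = 7.9805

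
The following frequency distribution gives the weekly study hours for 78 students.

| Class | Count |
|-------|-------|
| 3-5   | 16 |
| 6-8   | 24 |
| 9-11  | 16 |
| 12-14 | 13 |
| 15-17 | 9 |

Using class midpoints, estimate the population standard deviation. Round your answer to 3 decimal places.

Midpoints: 4, 7, 10, 13, 16
n = 78, Σfm = 705, mean = 9.0385
Σfm² = 7533
Σf(m − x̄)² = Σfm² − (Σfm)²/n = 7533 − 705²/78 = 1160.8846
Population variance = 1160.8846 / 78 = 14.8831
Standard deviation = √14.8831 = 3.8579

3.858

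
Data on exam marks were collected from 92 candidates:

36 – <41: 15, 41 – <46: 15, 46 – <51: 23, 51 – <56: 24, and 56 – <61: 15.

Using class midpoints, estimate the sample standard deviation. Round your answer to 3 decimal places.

Midpoints: 38.5, 43.5, 48.5, 53.5, 58.5
n = 92, Σfm = 4507, mean = 48.9891
Σfm² = 224747
Σf(m − x̄)² = Σfm² − (Σfm)²/n = 224747 − 4507²/92 = 3952.9891
Sample variance = 3952.9891 / 91 = 43.4394
Standard deviation = √43.4394 = 6.5909

6.591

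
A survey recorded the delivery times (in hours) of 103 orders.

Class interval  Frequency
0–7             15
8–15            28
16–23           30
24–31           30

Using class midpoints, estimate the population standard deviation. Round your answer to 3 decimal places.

8.282

Midpoints: 3.5, 11.5, 19.5, 27.5
n = 103, Σfm = 1784.5, mean = 17.3252
Σfm² = 37981.75
Σf(m − x̄)² = Σfm² − (Σfm)²/n = 37981.75 − 1784.5²/103 = 7064.8544
Population variance = 7064.8544 / 103 = 68.5908
Standard deviation = √68.5908 = 8.2820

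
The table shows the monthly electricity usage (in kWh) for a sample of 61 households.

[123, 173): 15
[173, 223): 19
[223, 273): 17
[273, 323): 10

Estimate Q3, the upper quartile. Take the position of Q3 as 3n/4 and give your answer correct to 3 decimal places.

Cumulative frequencies: 15, 34, 51, 61
n = 61; position = 3n/4 = 45.75.
This falls in the class [223, 273): L = 223, F = 34, f = 17, h = 50.
Upper quartile ≈ 223 + ((45.75 − 34) / 17) × 50 = 257.5588

257.559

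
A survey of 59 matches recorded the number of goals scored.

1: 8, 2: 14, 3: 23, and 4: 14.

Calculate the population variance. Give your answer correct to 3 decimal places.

0.943

Values: 1, 2, 3, 4
n = 59, Σfx = 161, mean = 2.7288
Σfx² = 495
Σf(x − x̄)² = Σfx² − (Σfx)²/n = 495 − 161²/59 = 55.6610
Population variance = 55.6610 / 59 = 0.9434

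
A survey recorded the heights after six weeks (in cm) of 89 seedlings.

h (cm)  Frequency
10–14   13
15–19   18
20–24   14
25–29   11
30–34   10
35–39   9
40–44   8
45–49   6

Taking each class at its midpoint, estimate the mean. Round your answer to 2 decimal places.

26.27

Midpoints: 12, 17, 22, 27, 32, 37, 42, 47
Σfm = 13×12 + 18×17 + 14×22 + 11×27 + 10×32 + 9×37 + 8×42 + 6×47 = 2338
n = Σf = 89
Mean = 2338 / 89 = 26.2697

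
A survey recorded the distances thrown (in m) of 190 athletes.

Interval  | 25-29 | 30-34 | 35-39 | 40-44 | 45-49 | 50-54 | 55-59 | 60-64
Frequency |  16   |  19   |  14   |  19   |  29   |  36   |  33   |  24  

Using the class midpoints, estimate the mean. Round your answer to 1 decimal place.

Midpoints: 27, 32, 37, 42, 47, 52, 57, 62
Σfm = 16×27 + 19×32 + 14×37 + 19×42 + 29×47 + 36×52 + 33×57 + 24×62 = 8960
n = Σf = 190
Mean = 8960 / 190 = 47.1579

47.2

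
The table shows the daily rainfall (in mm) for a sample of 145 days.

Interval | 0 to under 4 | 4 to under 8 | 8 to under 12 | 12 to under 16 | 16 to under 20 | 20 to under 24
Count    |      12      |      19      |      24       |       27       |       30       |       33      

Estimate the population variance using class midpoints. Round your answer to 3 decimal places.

40.825

Midpoints: 2, 6, 10, 14, 18, 22
n = 145, Σfm = 2022, mean = 13.9448
Σfm² = 34116
Σf(m − x̄)² = Σfm² − (Σfm)²/n = 34116 − 2022²/145 = 5919.5586
Population variance = 5919.5586 / 145 = 40.8245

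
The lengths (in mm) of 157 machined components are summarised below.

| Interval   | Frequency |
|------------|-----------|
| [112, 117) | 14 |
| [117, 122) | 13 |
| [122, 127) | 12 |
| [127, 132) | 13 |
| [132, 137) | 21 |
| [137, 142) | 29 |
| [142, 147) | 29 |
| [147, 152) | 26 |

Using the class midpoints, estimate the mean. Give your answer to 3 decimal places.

Midpoints: 114.5, 119.5, 124.5, 129.5, 134.5, 139.5, 144.5, 149.5
Σfm = 14×114.5 + 13×119.5 + 12×124.5 + 13×129.5 + 21×134.5 + 29×139.5 + 29×144.5 + 26×149.5 = 21281.5
n = Σf = 157
Mean = 21281.5 / 157 = 135.5510

135.551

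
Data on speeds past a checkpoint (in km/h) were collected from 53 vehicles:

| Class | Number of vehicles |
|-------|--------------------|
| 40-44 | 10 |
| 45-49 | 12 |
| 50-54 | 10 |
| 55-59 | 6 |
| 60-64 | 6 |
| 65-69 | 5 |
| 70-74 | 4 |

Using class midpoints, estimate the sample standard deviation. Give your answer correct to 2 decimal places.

Midpoints: 42, 47, 52, 57, 62, 67, 72
n = 53, Σfm = 2841, mean = 53.6038
Σfm² = 156927
Σf(m − x̄)² = Σfm² − (Σfm)²/n = 156927 − 2841²/53 = 4638.6792
Sample variance = 4638.6792 / 52 = 89.2054
Standard deviation = √89.2054 = 9.4449

9.44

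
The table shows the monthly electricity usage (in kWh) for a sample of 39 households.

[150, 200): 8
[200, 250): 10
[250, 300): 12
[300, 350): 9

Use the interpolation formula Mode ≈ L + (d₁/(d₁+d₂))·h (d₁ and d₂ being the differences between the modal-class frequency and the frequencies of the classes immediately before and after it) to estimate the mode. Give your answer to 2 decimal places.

Modal class: [250, 300) (highest frequency 12).
d₁ = 12 − 10 = 2, d₂ = 12 − 9 = 3
Mode ≈ 250 + (2/(2+3)) × 50 = 250 + 20.0000 = 270.0000

270.00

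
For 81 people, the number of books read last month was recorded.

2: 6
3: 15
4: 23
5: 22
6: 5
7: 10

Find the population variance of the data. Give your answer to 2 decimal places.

1.92

Values: 2, 3, 4, 5, 6, 7
n = 81, Σfx = 359, mean = 4.4321
Σfx² = 1747
Σf(x − x̄)² = Σfx² − (Σfx)²/n = 1747 − 359²/81 = 155.8765
Population variance = 155.8765 / 81 = 1.9244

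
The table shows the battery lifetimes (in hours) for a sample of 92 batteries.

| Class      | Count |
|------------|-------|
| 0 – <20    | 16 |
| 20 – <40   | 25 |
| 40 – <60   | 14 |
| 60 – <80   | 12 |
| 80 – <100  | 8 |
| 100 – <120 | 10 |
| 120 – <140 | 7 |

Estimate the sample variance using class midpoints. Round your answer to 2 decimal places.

Midpoints: 10, 30, 50, 70, 90, 110, 130
n = 92, Σfm = 5180, mean = 56.3043
Σfm² = 422000
Σf(m − x̄)² = Σfm² − (Σfm)²/n = 422000 − 5180²/92 = 130343.4783
Sample variance = 130343.4783 / 91 = 1432.3459

1432.35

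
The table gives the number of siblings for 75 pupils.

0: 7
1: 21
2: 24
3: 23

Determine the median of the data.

Cumulative frequencies: 7, 28, 52, 75
n = 75, so the median is the value in position (n+1)/2 = 38.
Position 38 falls at value 2.

2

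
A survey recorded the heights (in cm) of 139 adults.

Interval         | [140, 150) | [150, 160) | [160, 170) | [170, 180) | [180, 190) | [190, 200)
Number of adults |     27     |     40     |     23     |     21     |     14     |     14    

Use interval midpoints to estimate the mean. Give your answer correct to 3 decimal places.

164.784

Midpoints: 145, 155, 165, 175, 185, 195
Σfm = 27×145 + 40×155 + 23×165 + 21×175 + 14×185 + 14×195 = 22905
n = Σf = 139
Mean = 22905 / 139 = 164.7842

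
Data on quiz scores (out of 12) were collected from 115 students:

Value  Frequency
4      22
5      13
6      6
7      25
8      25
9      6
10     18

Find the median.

7

Cumulative frequencies: 22, 35, 41, 66, 91, 97, 115
n = 115, so the median is the value in position (n+1)/2 = 58.
Position 58 falls at value 7.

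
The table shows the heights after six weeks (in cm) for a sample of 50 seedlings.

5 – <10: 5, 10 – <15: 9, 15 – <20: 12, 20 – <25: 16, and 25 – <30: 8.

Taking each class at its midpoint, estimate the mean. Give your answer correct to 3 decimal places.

Midpoints: 7.5, 12.5, 17.5, 22.5, 27.5
Σfm = 5×7.5 + 9×12.5 + 12×17.5 + 16×22.5 + 8×27.5 = 940
n = Σf = 50
Mean = 940 / 50 = 18.8000

18.800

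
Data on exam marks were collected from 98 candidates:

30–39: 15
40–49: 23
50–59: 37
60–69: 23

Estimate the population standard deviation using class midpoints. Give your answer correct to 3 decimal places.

Midpoints: 34.5, 44.5, 54.5, 64.5
n = 98, Σfm = 5041, mean = 51.4388
Σfm² = 268984.5
Σf(m − x̄)² = Σfm² − (Σfm)²/n = 268984.5 − 5041²/98 = 9681.6327
Population variance = 9681.6327 / 98 = 98.7922
Standard deviation = √98.7922 = 9.9394

9.939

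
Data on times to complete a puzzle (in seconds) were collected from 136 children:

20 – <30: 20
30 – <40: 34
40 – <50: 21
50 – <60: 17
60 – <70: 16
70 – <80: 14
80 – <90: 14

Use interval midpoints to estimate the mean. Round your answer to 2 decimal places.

50.37

Midpoints: 25, 35, 45, 55, 65, 75, 85
Σfm = 20×25 + 34×35 + 21×45 + 17×55 + 16×65 + 14×75 + 14×85 = 6850
n = Σf = 136
Mean = 6850 / 136 = 50.3676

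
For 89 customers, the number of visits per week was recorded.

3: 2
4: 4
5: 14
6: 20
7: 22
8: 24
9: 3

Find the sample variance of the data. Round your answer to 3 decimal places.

Values: 3, 4, 5, 6, 7, 8, 9
n = 89, Σfx = 585, mean = 6.5730
Σfx² = 4009
Σf(x − x̄)² = Σfx² − (Σfx)²/n = 4009 − 585²/89 = 163.7753
Sample variance = 163.7753 / 88 = 1.8611

1.861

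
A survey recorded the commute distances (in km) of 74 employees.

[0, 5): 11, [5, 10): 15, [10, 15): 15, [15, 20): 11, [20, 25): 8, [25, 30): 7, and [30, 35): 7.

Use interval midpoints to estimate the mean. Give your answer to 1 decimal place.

Midpoints: 2.5, 7.5, 12.5, 17.5, 22.5, 27.5, 32.5
Σfm = 11×2.5 + 15×7.5 + 15×12.5 + 11×17.5 + 8×22.5 + 7×27.5 + 7×32.5 = 1120
n = Σf = 74
Mean = 1120 / 74 = 15.1351

15.1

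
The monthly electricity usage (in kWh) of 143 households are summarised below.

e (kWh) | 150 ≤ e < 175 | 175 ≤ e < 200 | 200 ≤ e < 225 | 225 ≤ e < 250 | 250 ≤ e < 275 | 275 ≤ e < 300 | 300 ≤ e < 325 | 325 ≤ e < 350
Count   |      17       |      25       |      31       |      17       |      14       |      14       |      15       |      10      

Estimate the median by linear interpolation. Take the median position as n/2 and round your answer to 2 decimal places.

Cumulative frequencies: 17, 42, 73, 90, 104, 118, 133, 143
n = 143; position = n/2 = 71.5.
This falls in the class 200 ≤ e < 225: L = 200, F = 42, f = 31, h = 25.
Median ≈ 200 + ((71.5 − 42) / 31) × 25 = 223.7903

223.79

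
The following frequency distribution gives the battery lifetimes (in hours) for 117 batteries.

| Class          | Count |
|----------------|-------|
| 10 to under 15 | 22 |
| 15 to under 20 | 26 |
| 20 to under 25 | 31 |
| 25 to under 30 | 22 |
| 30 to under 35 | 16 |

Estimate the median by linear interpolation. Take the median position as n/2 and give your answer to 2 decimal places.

21.69

Cumulative frequencies: 22, 48, 79, 101, 117
n = 117; position = n/2 = 58.5.
This falls in the class 20 to under 25: L = 20, F = 48, f = 31, h = 5.
Median ≈ 20 + ((58.5 − 48) / 31) × 5 = 21.6935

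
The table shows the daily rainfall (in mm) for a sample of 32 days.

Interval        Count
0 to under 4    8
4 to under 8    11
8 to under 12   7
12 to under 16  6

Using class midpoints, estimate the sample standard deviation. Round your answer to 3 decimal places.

Midpoints: 2, 6, 10, 14
n = 32, Σfm = 236, mean = 7.3750
Σfm² = 2304
Σf(m − x̄)² = Σfm² − (Σfm)²/n = 2304 − 236²/32 = 563.5000
Sample variance = 563.5000 / 31 = 18.1774
Standard deviation = √18.1774 = 4.2635

4.263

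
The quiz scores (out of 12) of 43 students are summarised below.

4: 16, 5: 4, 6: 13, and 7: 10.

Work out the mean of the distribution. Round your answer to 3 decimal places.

Values: 4, 5, 6, 7
Σfx = 16×4 + 4×5 + 13×6 + 10×7 = 232
n = Σf = 43
Mean = 232 / 43 = 5.3953

5.395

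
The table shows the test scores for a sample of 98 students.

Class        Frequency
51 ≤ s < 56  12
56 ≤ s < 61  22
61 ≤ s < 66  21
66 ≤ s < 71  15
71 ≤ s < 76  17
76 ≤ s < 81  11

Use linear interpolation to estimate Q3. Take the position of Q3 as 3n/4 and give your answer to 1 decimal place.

72.0

Cumulative frequencies: 12, 34, 55, 70, 87, 98
n = 98; position = 3n/4 = 73.5.
This falls in the class 71 ≤ s < 76: L = 71, F = 70, f = 17, h = 5.
Upper quartile ≈ 71 + ((73.5 − 70) / 17) × 5 = 72.0294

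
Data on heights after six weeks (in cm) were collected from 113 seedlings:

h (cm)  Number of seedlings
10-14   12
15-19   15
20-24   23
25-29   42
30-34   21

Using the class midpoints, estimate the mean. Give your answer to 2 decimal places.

23.99

Midpoints: 12, 17, 22, 27, 32
Σfm = 12×12 + 15×17 + 23×22 + 42×27 + 21×32 = 2711
n = Σf = 113
Mean = 2711 / 113 = 23.9912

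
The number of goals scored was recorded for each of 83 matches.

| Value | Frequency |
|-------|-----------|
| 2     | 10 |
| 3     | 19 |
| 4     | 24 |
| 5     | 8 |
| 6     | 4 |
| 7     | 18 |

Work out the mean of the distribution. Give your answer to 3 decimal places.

Values: 2, 3, 4, 5, 6, 7
Σfx = 10×2 + 19×3 + 24×4 + 8×5 + 4×6 + 18×7 = 363
n = Σf = 83
Mean = 363 / 83 = 4.3735

4.373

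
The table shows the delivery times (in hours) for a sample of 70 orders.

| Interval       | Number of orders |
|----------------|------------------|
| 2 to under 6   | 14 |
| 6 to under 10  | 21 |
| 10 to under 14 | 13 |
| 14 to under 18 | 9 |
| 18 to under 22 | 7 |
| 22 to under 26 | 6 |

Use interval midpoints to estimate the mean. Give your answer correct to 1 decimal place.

Midpoints: 4, 8, 12, 16, 20, 24
Σfm = 14×4 + 21×8 + 13×12 + 9×16 + 7×20 + 6×24 = 808
n = Σf = 70
Mean = 808 / 70 = 11.5429

11.5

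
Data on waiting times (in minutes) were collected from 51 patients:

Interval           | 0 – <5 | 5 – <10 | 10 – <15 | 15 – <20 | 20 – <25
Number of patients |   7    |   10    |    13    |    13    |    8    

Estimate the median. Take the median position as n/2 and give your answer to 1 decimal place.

Cumulative frequencies: 7, 17, 30, 43, 51
n = 51; position = n/2 = 25.5.
This falls in the class 10 – <15: L = 10, F = 17, f = 13, h = 5.
Median ≈ 10 + ((25.5 − 17) / 13) × 5 = 13.2692

13.3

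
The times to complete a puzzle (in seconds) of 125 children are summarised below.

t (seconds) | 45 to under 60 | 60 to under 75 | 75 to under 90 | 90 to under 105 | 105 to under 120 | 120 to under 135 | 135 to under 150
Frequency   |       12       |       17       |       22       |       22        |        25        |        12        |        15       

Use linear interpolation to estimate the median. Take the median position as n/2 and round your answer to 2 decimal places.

Cumulative frequencies: 12, 29, 51, 73, 98, 110, 125
n = 125; position = n/2 = 62.5.
This falls in the class 90 to under 105: L = 90, F = 51, f = 22, h = 15.
Median ≈ 90 + ((62.5 − 51) / 22) × 15 = 97.8409

97.84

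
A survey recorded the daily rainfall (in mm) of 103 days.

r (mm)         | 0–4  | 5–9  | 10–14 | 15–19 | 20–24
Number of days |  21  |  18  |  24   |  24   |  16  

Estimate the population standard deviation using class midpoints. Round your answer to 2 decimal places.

Midpoints: 2, 7, 12, 17, 22
n = 103, Σfm = 1216, mean = 11.8058
Σfm² = 19102
Σf(m − x̄)² = Σfm² − (Σfm)²/n = 19102 − 1216²/103 = 4746.1165
Population variance = 4746.1165 / 103 = 46.0788
Standard deviation = √46.0788 = 6.7881

6.79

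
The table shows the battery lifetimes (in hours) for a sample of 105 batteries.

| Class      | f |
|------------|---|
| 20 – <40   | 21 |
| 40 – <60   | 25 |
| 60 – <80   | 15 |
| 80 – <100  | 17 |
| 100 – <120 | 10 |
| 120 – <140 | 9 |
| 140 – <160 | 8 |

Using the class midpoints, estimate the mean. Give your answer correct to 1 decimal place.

75.5

Midpoints: 30, 50, 70, 90, 110, 130, 150
Σfm = 21×30 + 25×50 + 15×70 + 17×90 + 10×110 + 9×130 + 8×150 = 7930
n = Σf = 105
Mean = 7930 / 105 = 75.5238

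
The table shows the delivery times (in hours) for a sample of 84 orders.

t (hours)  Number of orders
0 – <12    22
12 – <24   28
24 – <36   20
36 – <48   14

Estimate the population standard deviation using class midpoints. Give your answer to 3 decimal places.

Midpoints: 6, 18, 30, 42
n = 84, Σfm = 1824, mean = 21.7143
Σfm² = 52560
Σf(m − x̄)² = Σfm² − (Σfm)²/n = 52560 − 1824²/84 = 12953.1429
Population variance = 12953.1429 / 84 = 154.2041
Standard deviation = √154.2041 = 12.4179

12.418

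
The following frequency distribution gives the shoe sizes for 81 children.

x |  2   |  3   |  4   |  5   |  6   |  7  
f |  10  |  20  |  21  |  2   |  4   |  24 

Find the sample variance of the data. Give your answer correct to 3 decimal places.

Values: 2, 3, 4, 5, 6, 7
n = 81, Σfx = 366, mean = 4.5185
Σfx² = 1926
Σf(x − x̄)² = Σfx² − (Σfx)²/n = 1926 − 366²/81 = 272.2222
Sample variance = 272.2222 / 80 = 3.4028

3.403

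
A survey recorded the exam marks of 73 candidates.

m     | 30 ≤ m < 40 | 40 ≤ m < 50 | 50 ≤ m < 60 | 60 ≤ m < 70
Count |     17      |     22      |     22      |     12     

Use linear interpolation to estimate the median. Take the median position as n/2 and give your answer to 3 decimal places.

Cumulative frequencies: 17, 39, 61, 73
n = 73; position = n/2 = 36.5.
This falls in the class 40 ≤ m < 50: L = 40, F = 17, f = 22, h = 10.
Median ≈ 40 + ((36.5 − 17) / 22) × 10 = 48.8636

48.864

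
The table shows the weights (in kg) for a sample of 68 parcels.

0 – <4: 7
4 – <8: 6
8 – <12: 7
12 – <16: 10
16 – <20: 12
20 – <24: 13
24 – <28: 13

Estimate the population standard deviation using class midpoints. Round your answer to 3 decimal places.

Midpoints: 2, 6, 10, 14, 18, 22, 26
n = 68, Σfm = 1100, mean = 16.1765
Σfm² = 21872
Σf(m − x̄)² = Σfm² − (Σfm)²/n = 21872 − 1100²/68 = 4077.8824
Population variance = 4077.8824 / 68 = 59.9689
Standard deviation = √59.9689 = 7.7440

7.744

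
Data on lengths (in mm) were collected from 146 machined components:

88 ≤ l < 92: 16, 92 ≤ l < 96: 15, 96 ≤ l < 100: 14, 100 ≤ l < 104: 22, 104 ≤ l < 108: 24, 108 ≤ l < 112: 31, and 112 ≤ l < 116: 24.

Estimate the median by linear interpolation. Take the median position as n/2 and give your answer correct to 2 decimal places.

Cumulative frequencies: 16, 31, 45, 67, 91, 122, 146
n = 146; position = n/2 = 73.
This falls in the class 104 ≤ l < 108: L = 104, F = 67, f = 24, h = 4.
Median ≈ 104 + ((73 − 67) / 24) × 4 = 105.0000

105.00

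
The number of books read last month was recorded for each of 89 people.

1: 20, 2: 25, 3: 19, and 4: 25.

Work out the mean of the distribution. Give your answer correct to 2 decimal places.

2.55

Values: 1, 2, 3, 4
Σfx = 20×1 + 25×2 + 19×3 + 25×4 = 227
n = Σf = 89
Mean = 227 / 89 = 2.5506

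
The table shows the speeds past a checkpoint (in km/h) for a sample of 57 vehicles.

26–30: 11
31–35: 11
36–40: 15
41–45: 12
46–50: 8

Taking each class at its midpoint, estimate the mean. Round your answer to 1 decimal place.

Midpoints: 28, 33, 38, 43, 48
Σfm = 11×28 + 11×33 + 15×38 + 12×43 + 8×48 = 2141
n = Σf = 57
Mean = 2141 / 57 = 37.5614

37.6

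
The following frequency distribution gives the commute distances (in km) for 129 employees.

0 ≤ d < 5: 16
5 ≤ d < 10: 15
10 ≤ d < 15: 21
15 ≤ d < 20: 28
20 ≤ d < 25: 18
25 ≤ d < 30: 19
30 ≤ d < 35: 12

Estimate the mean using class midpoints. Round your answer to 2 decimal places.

Midpoints: 2.5, 7.5, 12.5, 17.5, 22.5, 27.5, 32.5
Σfm = 16×2.5 + 15×7.5 + 21×12.5 + 28×17.5 + 18×22.5 + 19×27.5 + 12×32.5 = 2222.5
n = Σf = 129
Mean = 2222.5 / 129 = 17.2287

17.23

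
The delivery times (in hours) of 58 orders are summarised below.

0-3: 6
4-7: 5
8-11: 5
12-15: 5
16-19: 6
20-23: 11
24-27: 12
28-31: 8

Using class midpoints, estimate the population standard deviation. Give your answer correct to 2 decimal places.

9.05

Midpoints: 1.5, 5.5, 9.5, 13.5, 17.5, 21.5, 25.5, 29.5
n = 58, Σfm = 1035, mean = 17.8448
Σfm² = 23214.5
Σf(m − x̄)² = Σfm² − (Σfm)²/n = 23214.5 − 1035²/58 = 4745.1034
Population variance = 4745.1034 / 58 = 81.8121
Standard deviation = √81.8121 = 9.0450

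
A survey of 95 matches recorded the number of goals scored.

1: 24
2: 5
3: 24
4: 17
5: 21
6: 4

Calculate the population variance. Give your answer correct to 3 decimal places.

Values: 1, 2, 3, 4, 5, 6
n = 95, Σfx = 303, mean = 3.1895
Σfx² = 1201
Σf(x − x̄)² = Σfx² − (Σfx)²/n = 1201 − 303²/95 = 234.5895
Population variance = 234.5895 / 95 = 2.4694

2.469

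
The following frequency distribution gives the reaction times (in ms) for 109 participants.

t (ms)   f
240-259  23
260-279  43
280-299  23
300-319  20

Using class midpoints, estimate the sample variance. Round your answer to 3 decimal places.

412.300

Midpoints: 249.5, 269.5, 289.5, 309.5
n = 109, Σfm = 30175.5, mean = 276.8394
Σfm² = 8398297.25
Σf(m − x̄)² = Σfm² − (Σfm)²/n = 8398297.25 − 30175.5²/109 = 44528.4404
Sample variance = 44528.4404 / 108 = 412.3004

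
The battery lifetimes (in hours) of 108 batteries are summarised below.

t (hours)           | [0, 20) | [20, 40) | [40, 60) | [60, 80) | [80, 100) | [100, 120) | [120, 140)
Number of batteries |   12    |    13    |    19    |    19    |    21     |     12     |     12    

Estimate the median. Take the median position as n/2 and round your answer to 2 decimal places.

Cumulative frequencies: 12, 25, 44, 63, 84, 96, 108
n = 108; position = n/2 = 54.
This falls in the class [60, 80): L = 60, F = 44, f = 19, h = 20.
Median ≈ 60 + ((54 − 44) / 19) × 20 = 70.5263

70.53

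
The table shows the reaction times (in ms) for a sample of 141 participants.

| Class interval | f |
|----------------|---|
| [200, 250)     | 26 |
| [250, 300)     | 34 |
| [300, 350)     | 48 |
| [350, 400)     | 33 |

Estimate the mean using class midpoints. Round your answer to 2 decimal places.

306.21

Midpoints: 225, 275, 325, 375
Σfm = 26×225 + 34×275 + 48×325 + 33×375 = 43175
n = Σf = 141
Mean = 43175 / 141 = 306.2057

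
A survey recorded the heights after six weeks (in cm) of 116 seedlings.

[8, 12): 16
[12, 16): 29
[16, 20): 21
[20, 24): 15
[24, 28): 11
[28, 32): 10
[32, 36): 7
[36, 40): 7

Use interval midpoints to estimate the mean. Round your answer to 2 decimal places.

20.38

Midpoints: 10, 14, 18, 22, 26, 30, 34, 38
Σfm = 16×10 + 29×14 + 21×18 + 15×22 + 11×26 + 10×30 + 7×34 + 7×38 = 2364
n = Σf = 116
Mean = 2364 / 116 = 20.3793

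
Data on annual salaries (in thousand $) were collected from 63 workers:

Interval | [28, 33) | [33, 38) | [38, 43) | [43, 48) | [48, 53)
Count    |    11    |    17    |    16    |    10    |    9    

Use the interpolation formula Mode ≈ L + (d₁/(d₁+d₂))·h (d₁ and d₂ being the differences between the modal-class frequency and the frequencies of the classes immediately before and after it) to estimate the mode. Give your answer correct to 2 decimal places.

37.29

Modal class: [33, 38) (highest frequency 17).
d₁ = 17 − 11 = 6, d₂ = 17 − 16 = 1
Mode ≈ 33 + (6/(6+1)) × 5 = 33 + 4.2857 = 37.2857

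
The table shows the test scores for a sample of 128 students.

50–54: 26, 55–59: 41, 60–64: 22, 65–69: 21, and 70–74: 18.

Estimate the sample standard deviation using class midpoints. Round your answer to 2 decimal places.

6.70

Midpoints: 52, 57, 62, 67, 72
n = 128, Σfm = 7756, mean = 60.5938
Σfm² = 475662
Σf(m − x̄)² = Σfm² − (Σfm)²/n = 475662 − 7756²/128 = 5696.8750
Sample variance = 5696.8750 / 127 = 44.8573
Standard deviation = √44.8573 = 6.6976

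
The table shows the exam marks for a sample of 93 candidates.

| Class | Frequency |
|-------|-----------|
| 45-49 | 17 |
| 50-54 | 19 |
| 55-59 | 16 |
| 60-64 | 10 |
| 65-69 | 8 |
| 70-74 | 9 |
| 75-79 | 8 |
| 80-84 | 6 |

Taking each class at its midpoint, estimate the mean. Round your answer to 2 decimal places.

60.33

Midpoints: 47, 52, 57, 62, 67, 72, 77, 82
Σfm = 17×47 + 19×52 + 16×57 + 10×62 + 8×67 + 9×72 + 8×77 + 6×82 = 5611
n = Σf = 93
Mean = 5611 / 93 = 60.3333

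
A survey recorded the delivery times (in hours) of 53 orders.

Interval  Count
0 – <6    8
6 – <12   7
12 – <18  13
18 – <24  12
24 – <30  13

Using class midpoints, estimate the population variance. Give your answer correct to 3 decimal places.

Midpoints: 3, 9, 15, 21, 27
n = 53, Σfm = 885, mean = 16.6981
Σfm² = 18333
Σf(m − x̄)² = Σfm² − (Σfm)²/n = 18333 − 885²/53 = 3555.1698
Population variance = 3555.1698 / 53 = 67.0787

67.079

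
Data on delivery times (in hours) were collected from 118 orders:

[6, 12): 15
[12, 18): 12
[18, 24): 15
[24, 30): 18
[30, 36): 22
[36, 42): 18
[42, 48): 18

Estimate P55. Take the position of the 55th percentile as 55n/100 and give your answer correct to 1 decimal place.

Cumulative frequencies: 15, 27, 42, 60, 82, 100, 118
n = 118; position = 55n/100 = 64.9.
This falls in the class [30, 36): L = 30, F = 60, f = 22, h = 6.
55th percentile ≈ 30 + ((64.9 − 60) / 22) × 6 = 31.3364

31.3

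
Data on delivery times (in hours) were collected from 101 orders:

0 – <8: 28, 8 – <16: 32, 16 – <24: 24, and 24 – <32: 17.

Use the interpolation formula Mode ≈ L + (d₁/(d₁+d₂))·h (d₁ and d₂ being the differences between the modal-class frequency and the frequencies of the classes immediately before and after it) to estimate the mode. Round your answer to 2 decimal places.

Modal class: 8 – <16 (highest frequency 32).
d₁ = 32 − 28 = 4, d₂ = 32 − 24 = 8
Mode ≈ 8 + (4/(4+8)) × 8 = 8 + 2.6667 = 10.6667

10.67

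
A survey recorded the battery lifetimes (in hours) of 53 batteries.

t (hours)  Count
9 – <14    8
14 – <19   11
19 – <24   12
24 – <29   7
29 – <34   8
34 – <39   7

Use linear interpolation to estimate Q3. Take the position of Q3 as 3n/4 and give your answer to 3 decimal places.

Cumulative frequencies: 8, 19, 31, 38, 46, 53
n = 53; position = 3n/4 = 39.75.
This falls in the class 29 – <34: L = 29, F = 38, f = 8, h = 5.
Upper quartile ≈ 29 + ((39.75 − 38) / 8) × 5 = 30.0938

30.094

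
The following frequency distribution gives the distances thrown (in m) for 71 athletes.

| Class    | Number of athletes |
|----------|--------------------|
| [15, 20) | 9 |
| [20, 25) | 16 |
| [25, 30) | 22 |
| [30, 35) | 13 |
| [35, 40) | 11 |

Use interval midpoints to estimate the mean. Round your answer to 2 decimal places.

27.57

Midpoints: 17.5, 22.5, 27.5, 32.5, 37.5
Σfm = 9×17.5 + 16×22.5 + 22×27.5 + 13×32.5 + 11×37.5 = 1957.5
n = Σf = 71
Mean = 1957.5 / 71 = 27.5704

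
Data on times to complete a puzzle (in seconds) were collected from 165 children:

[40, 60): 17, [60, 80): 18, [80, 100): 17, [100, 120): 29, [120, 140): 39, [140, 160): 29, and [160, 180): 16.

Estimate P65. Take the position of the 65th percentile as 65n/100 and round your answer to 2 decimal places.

Cumulative frequencies: 17, 35, 52, 81, 120, 149, 165
n = 165; position = 65n/100 = 107.25.
This falls in the class [120, 140): L = 120, F = 81, f = 39, h = 20.
65th percentile ≈ 120 + ((107.25 − 81) / 39) × 20 = 133.4615

133.46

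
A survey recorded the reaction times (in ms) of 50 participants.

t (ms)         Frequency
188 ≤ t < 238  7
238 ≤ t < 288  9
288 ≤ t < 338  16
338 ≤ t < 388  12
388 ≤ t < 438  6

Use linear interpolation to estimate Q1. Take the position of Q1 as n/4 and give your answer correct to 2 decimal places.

268.56

Cumulative frequencies: 7, 16, 32, 44, 50
n = 50; position = n/4 = 12.5.
This falls in the class 238 ≤ t < 288: L = 238, F = 7, f = 9, h = 50.
Lower quartile ≈ 238 + ((12.5 − 7) / 9) × 50 = 268.5556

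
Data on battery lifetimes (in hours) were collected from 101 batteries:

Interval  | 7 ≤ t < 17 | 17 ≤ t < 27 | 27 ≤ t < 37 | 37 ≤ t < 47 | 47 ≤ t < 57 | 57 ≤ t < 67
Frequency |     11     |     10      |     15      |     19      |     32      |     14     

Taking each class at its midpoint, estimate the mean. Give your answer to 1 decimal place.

41.2

Midpoints: 12, 22, 32, 42, 52, 62
Σfm = 11×12 + 10×22 + 15×32 + 19×42 + 32×52 + 14×62 = 4162
n = Σf = 101
Mean = 4162 / 101 = 41.2079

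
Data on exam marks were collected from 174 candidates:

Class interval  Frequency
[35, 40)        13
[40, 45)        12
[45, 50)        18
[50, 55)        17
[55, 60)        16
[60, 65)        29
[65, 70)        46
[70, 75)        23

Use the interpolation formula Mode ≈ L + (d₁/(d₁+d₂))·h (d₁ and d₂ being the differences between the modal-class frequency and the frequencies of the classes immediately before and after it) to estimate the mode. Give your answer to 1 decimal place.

Modal class: [65, 70) (highest frequency 46).
d₁ = 46 − 29 = 17, d₂ = 46 − 23 = 23
Mode ≈ 65 + (17/(17+23)) × 5 = 65 + 2.1250 = 67.1250

67.1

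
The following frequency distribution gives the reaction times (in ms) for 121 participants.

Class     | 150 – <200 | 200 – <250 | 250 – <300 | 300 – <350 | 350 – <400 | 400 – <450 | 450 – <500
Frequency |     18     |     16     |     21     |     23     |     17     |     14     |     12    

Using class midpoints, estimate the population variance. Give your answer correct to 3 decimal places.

Midpoints: 175, 225, 275, 325, 375, 425, 475
n = 121, Σfm = 38025, mean = 314.2562
Σfm² = 13005625
Σf(m − x̄)² = Σfm² − (Σfm)²/n = 13005625 − 38025²/121 = 1056033.0579
Population variance = 1056033.0579 / 121 = 8727.5459

8727.546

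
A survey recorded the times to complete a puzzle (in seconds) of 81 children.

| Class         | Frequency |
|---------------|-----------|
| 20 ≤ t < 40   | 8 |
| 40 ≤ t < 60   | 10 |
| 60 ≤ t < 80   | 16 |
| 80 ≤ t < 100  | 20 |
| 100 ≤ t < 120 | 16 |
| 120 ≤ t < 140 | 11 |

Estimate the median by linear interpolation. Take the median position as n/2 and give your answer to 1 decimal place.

86.5

Cumulative frequencies: 8, 18, 34, 54, 70, 81
n = 81; position = n/2 = 40.5.
This falls in the class 80 ≤ t < 100: L = 80, F = 34, f = 20, h = 20.
Median ≈ 80 + ((40.5 − 34) / 20) × 20 = 86.5000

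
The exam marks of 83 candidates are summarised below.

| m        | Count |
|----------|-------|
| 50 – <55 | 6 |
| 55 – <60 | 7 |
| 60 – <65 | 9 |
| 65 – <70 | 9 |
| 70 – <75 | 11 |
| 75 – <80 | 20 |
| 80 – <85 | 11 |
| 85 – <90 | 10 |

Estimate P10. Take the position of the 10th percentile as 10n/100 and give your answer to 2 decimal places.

Cumulative frequencies: 6, 13, 22, 31, 42, 62, 73, 83
n = 83; position = 10n/100 = 8.3.
This falls in the class 55 – <60: L = 55, F = 6, f = 7, h = 5.
10th percentile ≈ 55 + ((8.3 − 6) / 7) × 5 = 56.6429

56.64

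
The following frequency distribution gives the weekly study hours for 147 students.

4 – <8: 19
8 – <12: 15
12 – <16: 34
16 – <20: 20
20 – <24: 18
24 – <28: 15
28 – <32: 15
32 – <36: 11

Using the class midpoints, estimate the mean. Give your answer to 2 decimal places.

Midpoints: 6, 10, 14, 18, 22, 26, 30, 34
Σfm = 19×6 + 15×10 + 34×14 + 20×18 + 18×22 + 15×26 + 15×30 + 11×34 = 2710
n = Σf = 147
Mean = 2710 / 147 = 18.4354

18.44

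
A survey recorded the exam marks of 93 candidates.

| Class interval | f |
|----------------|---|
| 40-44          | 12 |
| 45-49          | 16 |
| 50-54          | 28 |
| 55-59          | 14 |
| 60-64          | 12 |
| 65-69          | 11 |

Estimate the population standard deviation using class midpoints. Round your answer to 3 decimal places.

7.596

Midpoints: 42, 47, 52, 57, 62, 67
n = 93, Σfm = 4991, mean = 53.6667
Σfm² = 273217
Σf(m − x̄)² = Σfm² − (Σfm)²/n = 273217 − 4991²/93 = 5366.6667
Population variance = 5366.6667 / 93 = 57.7061
Standard deviation = √57.7061 = 7.5965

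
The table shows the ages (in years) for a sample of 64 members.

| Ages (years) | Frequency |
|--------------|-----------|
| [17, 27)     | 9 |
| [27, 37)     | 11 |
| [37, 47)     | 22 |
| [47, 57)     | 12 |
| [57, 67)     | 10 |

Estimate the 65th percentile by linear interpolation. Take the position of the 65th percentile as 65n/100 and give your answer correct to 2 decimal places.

46.82

Cumulative frequencies: 9, 20, 42, 54, 64
n = 64; position = 65n/100 = 41.6.
This falls in the class [37, 47): L = 37, F = 20, f = 22, h = 10.
65th percentile ≈ 37 + ((41.6 − 20) / 22) × 10 = 46.8182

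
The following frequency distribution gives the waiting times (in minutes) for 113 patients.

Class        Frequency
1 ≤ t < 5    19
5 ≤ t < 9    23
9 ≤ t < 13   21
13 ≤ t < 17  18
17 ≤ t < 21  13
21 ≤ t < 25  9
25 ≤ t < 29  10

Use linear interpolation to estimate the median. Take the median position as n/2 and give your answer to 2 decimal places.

11.76

Cumulative frequencies: 19, 42, 63, 81, 94, 103, 113
n = 113; position = n/2 = 56.5.
This falls in the class 9 ≤ t < 13: L = 9, F = 42, f = 21, h = 4.
Median ≈ 9 + ((56.5 − 42) / 21) × 4 = 11.7619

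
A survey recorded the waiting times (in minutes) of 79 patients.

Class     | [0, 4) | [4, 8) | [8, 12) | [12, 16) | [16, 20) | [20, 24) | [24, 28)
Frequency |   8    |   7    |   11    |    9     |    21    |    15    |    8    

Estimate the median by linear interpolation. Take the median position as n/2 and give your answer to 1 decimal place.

16.9

Cumulative frequencies: 8, 15, 26, 35, 56, 71, 79
n = 79; position = n/2 = 39.5.
This falls in the class [16, 20): L = 16, F = 35, f = 21, h = 4.
Median ≈ 16 + ((39.5 − 35) / 21) × 4 = 16.8571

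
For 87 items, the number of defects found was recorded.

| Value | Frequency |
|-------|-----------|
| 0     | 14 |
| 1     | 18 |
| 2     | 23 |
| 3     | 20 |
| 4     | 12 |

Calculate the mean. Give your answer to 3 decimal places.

Values: 0, 1, 2, 3, 4
Σfx = 14×0 + 18×1 + 23×2 + 20×3 + 12×4 = 172
n = Σf = 87
Mean = 172 / 87 = 1.9770

1.977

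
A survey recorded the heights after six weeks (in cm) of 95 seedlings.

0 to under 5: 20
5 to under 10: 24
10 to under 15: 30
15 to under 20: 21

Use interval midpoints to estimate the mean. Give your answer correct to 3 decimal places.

Midpoints: 2.5, 7.5, 12.5, 17.5
Σfm = 20×2.5 + 24×7.5 + 30×12.5 + 21×17.5 = 972.5
n = Σf = 95
Mean = 972.5 / 95 = 10.2368

10.237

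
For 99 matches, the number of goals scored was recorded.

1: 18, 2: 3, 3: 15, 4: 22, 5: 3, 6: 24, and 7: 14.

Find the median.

Cumulative frequencies: 18, 21, 36, 58, 61, 85, 99
n = 99, so the median is the value in position (n+1)/2 = 50.
Position 50 falls at value 4.

4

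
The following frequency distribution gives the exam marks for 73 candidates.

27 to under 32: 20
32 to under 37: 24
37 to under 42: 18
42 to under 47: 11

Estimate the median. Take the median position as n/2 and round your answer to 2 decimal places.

35.44

Cumulative frequencies: 20, 44, 62, 73
n = 73; position = n/2 = 36.5.
This falls in the class 32 to under 37: L = 32, F = 20, f = 24, h = 5.
Median ≈ 32 + ((36.5 − 20) / 24) × 5 = 35.4375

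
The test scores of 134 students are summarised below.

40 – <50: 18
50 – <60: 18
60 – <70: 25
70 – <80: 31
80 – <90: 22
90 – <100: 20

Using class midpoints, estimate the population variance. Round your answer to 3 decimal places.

253.759

Midpoints: 45, 55, 65, 75, 85, 95
n = 134, Σfm = 9520, mean = 71.0448
Σfm² = 710350
Σf(m − x̄)² = Σfm² − (Σfm)²/n = 710350 − 9520²/134 = 34003.7313
Population variance = 34003.7313 / 134 = 253.7592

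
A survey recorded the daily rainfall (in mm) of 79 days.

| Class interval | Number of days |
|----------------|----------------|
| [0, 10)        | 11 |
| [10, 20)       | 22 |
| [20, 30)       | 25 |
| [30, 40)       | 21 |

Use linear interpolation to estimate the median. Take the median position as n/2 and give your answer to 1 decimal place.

22.6

Cumulative frequencies: 11, 33, 58, 79
n = 79; position = n/2 = 39.5.
This falls in the class [20, 30): L = 20, F = 33, f = 25, h = 10.
Median ≈ 20 + ((39.5 − 33) / 25) × 10 = 22.6000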